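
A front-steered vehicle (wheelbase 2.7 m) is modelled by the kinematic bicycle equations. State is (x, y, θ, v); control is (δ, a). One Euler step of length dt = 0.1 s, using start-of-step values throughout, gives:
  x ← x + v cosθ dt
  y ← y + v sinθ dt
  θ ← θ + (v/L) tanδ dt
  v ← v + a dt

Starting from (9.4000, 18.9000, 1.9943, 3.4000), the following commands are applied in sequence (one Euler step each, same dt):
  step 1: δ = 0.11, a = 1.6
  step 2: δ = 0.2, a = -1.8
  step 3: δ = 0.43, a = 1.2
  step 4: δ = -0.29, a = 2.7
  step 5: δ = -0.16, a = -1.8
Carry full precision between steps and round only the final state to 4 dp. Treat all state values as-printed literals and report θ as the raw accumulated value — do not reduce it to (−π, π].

(8.6087, 20.4721, 2.0311, 3.5900)

after step 1 (δ=0.11, a=1.6): (9.260275, 19.209963, 2.008208, 3.560000)
after step 2 (δ=0.2, a=-1.8): (9.109474, 19.532446, 2.034936, 3.380000)
after step 3 (δ=0.43, a=1.2): (8.958167, 19.834688, 2.092348, 3.500000)
after step 4 (δ=-0.29, a=2.7): (8.783788, 20.138154, 2.053665, 3.770000)
after step 5 (δ=-0.16, a=-1.8): (8.608739, 20.472050, 2.031132, 3.590000)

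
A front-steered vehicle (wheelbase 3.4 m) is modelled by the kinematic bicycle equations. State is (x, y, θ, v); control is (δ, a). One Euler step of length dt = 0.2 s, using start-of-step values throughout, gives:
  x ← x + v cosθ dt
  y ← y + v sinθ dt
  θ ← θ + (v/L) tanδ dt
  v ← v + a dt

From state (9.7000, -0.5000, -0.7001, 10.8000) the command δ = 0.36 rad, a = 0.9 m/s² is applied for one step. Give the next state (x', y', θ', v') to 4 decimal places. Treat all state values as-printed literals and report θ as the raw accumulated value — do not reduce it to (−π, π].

x' = 9.7000 + 10.8000·cos(-0.7001)·0.2 = 11.3519
y' = -0.5000 + 10.8000·sin(-0.7001)·0.2 = -1.8917
θ' = -0.7001 + (10.8000/3.4)·tan(0.36)·0.2 = -0.4610
v' = 10.8000 + 0.9000·0.2 = 10.9800

(11.3519, -1.8917, -0.4610, 10.9800)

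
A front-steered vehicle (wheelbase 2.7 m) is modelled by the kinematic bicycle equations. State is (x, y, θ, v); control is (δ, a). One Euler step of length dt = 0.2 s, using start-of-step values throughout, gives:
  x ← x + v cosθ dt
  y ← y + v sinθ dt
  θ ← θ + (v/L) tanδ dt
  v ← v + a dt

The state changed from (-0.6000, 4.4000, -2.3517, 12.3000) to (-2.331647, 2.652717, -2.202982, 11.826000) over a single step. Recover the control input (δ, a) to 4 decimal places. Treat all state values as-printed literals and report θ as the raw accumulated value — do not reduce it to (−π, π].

a = (v'−v)/dt = (-0.474000)/0.2 = -2.3700
Δθ = θ'−θ = 0.148718;  (v·dt/L) = 12.3000·0.2/2.7 = 0.911111
tan δ = Δθ·L/(v·dt) = 0.163227  →  δ = 0.1618

δ = 0.1618, a = -2.3700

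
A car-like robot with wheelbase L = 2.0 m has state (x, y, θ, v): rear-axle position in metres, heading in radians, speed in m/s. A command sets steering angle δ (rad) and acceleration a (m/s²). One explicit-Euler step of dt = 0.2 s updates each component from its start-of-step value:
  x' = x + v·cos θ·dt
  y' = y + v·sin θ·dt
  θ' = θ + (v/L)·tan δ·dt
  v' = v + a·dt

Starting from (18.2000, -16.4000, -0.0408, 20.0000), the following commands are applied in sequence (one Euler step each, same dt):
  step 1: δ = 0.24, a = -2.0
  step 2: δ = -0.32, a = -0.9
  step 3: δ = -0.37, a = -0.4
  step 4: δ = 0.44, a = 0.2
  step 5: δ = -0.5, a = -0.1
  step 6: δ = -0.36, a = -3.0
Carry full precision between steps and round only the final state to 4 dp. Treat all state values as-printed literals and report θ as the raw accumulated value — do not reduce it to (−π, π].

(37.3921, -22.4174, -1.8311, 18.7600)

after step 1 (δ=0.24, a=-2.0): (22.196671, -16.563155, 0.448633, 19.600000)
after step 2 (δ=-0.32, a=-0.9): (25.728751, -14.862915, -0.200890, 19.420000)
after step 3 (δ=-0.37, a=-0.4): (29.534641, -15.637934, -0.954120, 19.340000)
after step 4 (δ=0.44, a=0.2): (31.771609, -18.793468, -0.043631, 19.380000)
after step 5 (δ=-0.5, a=-0.1): (35.643921, -18.962527, -1.102365, 19.360000)
after step 6 (δ=-0.36, a=-3.0): (37.392080, -22.417425, -1.831081, 18.760000)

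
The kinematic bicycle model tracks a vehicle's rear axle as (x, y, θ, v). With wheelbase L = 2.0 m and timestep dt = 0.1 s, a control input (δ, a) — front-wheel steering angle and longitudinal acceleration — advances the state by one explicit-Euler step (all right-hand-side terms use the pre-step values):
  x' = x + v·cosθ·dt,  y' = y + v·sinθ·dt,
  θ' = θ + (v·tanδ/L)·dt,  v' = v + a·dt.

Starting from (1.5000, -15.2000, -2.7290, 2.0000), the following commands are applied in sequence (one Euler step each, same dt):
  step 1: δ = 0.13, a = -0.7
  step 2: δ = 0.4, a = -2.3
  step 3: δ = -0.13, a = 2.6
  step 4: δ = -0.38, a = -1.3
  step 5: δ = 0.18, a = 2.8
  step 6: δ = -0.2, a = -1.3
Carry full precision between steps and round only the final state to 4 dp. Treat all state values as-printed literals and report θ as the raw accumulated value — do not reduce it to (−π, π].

(0.4542, -15.6850, -2.7301, 1.9800)

after step 1 (δ=0.13, a=-0.7): (1.316783, -15.280197, -2.715926, 1.930000)
after step 2 (δ=0.4, a=-2.3): (1.141006, -15.359892, -2.675127, 1.700000)
after step 3 (δ=-0.13, a=2.6): (0.989168, -15.436347, -2.686239, 1.960000)
after step 4 (δ=-0.38, a=-1.3): (0.813139, -15.522544, -2.725382, 1.830000)
after step 5 (δ=0.18, a=2.8): (0.645762, -15.596530, -2.708732, 2.110000)
after step 6 (δ=-0.2, a=-1.3): (0.454223, -15.685038, -2.730118, 1.980000)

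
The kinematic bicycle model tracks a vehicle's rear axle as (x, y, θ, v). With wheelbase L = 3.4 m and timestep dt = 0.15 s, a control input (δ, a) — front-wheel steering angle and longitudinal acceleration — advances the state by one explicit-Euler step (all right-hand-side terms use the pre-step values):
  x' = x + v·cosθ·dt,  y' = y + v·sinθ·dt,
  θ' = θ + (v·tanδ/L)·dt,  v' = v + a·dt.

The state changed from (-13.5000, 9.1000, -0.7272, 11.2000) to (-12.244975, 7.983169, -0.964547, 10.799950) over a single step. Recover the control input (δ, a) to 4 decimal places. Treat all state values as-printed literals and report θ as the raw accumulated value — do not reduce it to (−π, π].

a = (v'−v)/dt = (-0.400050)/0.15 = -2.6670
Δθ = θ'−θ = -0.237347;  (v·dt/L) = 11.2000·0.15/3.4 = 0.494118
tan δ = Δθ·L/(v·dt) = -0.480345  →  δ = -0.4478

δ = -0.4478, a = -2.6670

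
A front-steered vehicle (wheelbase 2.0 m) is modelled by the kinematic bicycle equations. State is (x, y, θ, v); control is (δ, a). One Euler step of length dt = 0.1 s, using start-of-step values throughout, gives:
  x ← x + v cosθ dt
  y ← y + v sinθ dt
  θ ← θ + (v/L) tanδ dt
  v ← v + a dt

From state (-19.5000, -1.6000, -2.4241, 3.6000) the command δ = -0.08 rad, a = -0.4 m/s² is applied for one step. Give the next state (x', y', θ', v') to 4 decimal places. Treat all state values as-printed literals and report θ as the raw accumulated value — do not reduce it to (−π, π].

x' = -19.5000 + 3.6000·cos(-2.4241)·0.1 = -19.7712
y' = -1.6000 + 3.6000·sin(-2.4241)·0.1 = -1.8367
θ' = -2.4241 + (3.6000/2.0)·tan(-0.08)·0.1 = -2.4385
v' = 3.6000 − 0.4000·0.1 = 3.5600

(-19.7712, -1.8367, -2.4385, 3.5600)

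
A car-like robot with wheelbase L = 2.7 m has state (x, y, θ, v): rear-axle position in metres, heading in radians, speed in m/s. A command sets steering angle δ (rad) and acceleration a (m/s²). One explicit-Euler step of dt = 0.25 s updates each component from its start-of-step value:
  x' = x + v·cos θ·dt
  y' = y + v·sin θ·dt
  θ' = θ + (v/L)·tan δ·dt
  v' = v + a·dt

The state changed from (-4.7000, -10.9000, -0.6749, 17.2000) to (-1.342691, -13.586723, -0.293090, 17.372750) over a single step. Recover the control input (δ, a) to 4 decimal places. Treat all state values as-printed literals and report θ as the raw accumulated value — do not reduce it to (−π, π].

δ = 0.2353, a = 0.6910

a = (v'−v)/dt = (0.172750)/0.25 = 0.6910
Δθ = θ'−θ = 0.381810;  (v·dt/L) = 17.2000·0.25/2.7 = 1.592593
tan δ = Δθ·L/(v·dt) = 0.239741  →  δ = 0.2353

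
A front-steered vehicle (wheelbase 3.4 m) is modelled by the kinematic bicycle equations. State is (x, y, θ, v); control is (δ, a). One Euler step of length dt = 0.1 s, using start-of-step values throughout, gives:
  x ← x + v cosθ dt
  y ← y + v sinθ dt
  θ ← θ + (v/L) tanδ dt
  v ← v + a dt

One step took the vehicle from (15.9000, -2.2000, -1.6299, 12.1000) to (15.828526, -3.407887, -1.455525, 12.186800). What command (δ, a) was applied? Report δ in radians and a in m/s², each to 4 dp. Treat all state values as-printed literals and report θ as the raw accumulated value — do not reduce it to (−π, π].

δ = 0.4556, a = 0.8680

a = (v'−v)/dt = (0.086800)/0.1 = 0.8680
Δθ = θ'−θ = 0.174375;  (v·dt/L) = 12.1000·0.1/3.4 = 0.355882
tan δ = Δθ·L/(v·dt) = 0.489979  →  δ = 0.4556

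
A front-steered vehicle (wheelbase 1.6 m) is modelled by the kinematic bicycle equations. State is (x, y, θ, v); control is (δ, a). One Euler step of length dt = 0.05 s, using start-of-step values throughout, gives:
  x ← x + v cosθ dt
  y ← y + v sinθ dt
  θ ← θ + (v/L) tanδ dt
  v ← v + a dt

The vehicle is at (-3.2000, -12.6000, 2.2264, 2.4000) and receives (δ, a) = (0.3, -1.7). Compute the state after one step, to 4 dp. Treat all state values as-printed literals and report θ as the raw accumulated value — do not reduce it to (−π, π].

x' = -3.2000 + 2.4000·cos(2.2264)·0.05 = -3.2732
y' = -12.6000 + 2.4000·sin(2.2264)·0.05 = -12.5049
θ' = 2.2264 + (2.4000/1.6)·tan(0.3)·0.05 = 2.2496
v' = 2.4000 − 1.7000·0.05 = 2.3150

(-3.2732, -12.5049, 2.2496, 2.3150)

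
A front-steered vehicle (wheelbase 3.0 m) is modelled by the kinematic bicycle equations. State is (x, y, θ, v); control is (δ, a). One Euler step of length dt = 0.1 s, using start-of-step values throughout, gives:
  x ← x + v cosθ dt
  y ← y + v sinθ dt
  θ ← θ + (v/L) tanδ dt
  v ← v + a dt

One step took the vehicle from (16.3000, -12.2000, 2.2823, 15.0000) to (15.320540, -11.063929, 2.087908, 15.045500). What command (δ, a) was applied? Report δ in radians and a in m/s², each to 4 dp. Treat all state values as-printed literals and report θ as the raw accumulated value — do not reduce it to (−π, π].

a = (v'−v)/dt = (0.045500)/0.1 = 0.4550
Δθ = θ'−θ = -0.194392;  (v·dt/L) = 15.0000·0.1/3.0 = 0.500000
tan δ = Δθ·L/(v·dt) = -0.388784  →  δ = -0.3708

δ = -0.3708, a = 0.4550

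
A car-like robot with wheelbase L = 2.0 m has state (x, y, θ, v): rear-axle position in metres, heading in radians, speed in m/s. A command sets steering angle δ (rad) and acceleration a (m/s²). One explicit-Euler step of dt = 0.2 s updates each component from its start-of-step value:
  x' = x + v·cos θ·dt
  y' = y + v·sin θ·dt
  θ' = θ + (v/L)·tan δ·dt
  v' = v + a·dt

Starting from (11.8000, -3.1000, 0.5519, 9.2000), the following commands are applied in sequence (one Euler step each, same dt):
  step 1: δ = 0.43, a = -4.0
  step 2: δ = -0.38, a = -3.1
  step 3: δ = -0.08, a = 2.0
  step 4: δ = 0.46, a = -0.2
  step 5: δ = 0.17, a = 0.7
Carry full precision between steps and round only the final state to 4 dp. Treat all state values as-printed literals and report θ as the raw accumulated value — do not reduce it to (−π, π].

(17.8381, 2.4255, 1.1210, 8.2800)

after step 1 (δ=0.43, a=-4.0): (13.366815, -2.135277, 0.973831, 8.400000)
after step 2 (δ=-0.38, a=-3.1): (14.311202, -0.745840, 0.638325, 7.780000)
after step 3 (δ=-0.08, a=2.0): (15.560818, 0.181304, 0.575952, 8.180000)
after step 4 (δ=0.46, a=-0.2): (16.932889, 1.072323, 0.981229, 8.140000)
after step 5 (δ=0.17, a=0.7): (17.838060, 2.425486, 1.120957, 8.280000)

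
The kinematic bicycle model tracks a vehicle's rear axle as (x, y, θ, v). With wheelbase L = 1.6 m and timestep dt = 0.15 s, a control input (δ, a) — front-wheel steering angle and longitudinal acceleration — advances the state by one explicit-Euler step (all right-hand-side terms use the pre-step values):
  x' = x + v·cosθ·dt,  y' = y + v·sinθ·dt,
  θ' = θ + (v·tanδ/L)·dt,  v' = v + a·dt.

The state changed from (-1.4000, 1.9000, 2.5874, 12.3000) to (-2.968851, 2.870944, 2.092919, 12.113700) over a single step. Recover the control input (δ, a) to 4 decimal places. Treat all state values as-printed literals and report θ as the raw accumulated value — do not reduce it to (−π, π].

a = (v'−v)/dt = (-0.186300)/0.15 = -1.2420
Δθ = θ'−θ = -0.494481;  (v·dt/L) = 12.3000·0.15/1.6 = 1.153125
tan δ = Δθ·L/(v·dt) = -0.428818  →  δ = -0.4051

δ = -0.4051, a = -1.2420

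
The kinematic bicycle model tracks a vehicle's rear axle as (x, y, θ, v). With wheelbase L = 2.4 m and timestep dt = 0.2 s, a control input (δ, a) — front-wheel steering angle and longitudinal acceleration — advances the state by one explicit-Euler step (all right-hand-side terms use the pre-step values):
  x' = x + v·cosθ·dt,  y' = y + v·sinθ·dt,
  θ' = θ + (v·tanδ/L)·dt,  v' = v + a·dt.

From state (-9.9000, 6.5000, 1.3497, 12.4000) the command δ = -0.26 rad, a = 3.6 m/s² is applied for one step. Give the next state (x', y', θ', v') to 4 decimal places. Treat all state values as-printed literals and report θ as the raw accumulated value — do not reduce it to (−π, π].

(-9.3561, 8.9196, 1.0748, 13.1200)

x' = -9.9000 + 12.4000·cos(1.3497)·0.2 = -9.3561
y' = 6.5000 + 12.4000·sin(1.3497)·0.2 = 8.9196
θ' = 1.3497 + (12.4000/2.4)·tan(-0.26)·0.2 = 1.0748
v' = 12.4000 + 3.6000·0.2 = 13.1200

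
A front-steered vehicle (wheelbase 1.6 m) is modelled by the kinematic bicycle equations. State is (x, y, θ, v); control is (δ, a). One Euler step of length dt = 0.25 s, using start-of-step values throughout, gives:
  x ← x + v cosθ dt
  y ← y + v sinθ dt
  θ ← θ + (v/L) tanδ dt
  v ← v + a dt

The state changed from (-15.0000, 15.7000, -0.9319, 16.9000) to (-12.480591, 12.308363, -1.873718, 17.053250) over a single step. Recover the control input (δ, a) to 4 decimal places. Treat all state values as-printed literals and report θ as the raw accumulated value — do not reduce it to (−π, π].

δ = -0.3426, a = 0.6130

a = (v'−v)/dt = (0.153250)/0.25 = 0.6130
Δθ = θ'−θ = -0.941818;  (v·dt/L) = 16.9000·0.25/1.6 = 2.640625
tan δ = Δθ·L/(v·dt) = -0.356665  →  δ = -0.3426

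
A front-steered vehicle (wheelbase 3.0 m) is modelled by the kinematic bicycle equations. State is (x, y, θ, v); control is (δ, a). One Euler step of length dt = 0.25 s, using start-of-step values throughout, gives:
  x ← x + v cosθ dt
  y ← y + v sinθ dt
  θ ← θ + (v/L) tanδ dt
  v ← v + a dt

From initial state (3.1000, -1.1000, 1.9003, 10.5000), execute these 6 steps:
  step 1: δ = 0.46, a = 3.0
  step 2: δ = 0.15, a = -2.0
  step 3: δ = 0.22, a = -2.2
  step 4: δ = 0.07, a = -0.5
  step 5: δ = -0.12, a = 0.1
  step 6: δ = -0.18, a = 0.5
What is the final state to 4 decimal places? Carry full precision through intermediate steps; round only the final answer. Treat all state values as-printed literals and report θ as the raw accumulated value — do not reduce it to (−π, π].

after step 1 (δ=0.46, a=3.0): (2.250620, 1.383783, 2.333818, 11.250000)
after step 2 (δ=0.15, a=-2.0): (0.306878, 3.416521, 2.475507, 10.750000)
after step 3 (δ=0.22, a=-2.2): (-1.806159, 5.077162, 2.675833, 10.200000)
after step 4 (δ=0.07, a=-0.5): (-4.084535, 6.222372, 2.735430, 10.075000)
after step 5 (δ=-0.12, a=0.1): (-6.398369, 7.217498, 2.634194, 10.100000)
after step 6 (δ=-0.18, a=0.5): (-8.605247, 8.444410, 2.481036, 10.225000)

(-8.6052, 8.4444, 2.4810, 10.2250)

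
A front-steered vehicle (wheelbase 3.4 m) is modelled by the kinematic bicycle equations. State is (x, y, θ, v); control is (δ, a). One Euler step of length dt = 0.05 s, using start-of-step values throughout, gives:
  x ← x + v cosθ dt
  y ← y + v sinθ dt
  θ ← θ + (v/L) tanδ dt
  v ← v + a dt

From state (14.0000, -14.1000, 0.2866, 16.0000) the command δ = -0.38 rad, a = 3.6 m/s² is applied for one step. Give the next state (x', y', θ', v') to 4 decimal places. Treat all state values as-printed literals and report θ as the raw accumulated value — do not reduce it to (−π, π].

x' = 14.0000 + 16.0000·cos(0.2866)·0.05 = 14.7674
y' = -14.1000 + 16.0000·sin(0.2866)·0.05 = -13.8738
θ' = 0.2866 + (16.0000/3.4)·tan(-0.38)·0.05 = 0.1926
v' = 16.0000 + 3.6000·0.05 = 16.1800

(14.7674, -13.8738, 0.1926, 16.1800)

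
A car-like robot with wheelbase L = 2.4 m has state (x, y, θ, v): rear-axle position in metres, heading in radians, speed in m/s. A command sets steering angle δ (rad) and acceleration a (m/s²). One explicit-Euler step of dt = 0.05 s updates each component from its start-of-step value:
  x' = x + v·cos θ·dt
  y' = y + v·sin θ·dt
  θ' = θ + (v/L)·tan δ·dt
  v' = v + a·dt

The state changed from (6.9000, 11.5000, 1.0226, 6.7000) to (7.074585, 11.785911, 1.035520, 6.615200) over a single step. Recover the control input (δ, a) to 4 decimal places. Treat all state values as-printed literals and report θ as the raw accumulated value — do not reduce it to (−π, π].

δ = 0.0923, a = -1.6960

a = (v'−v)/dt = (-0.084800)/0.05 = -1.6960
Δθ = θ'−θ = 0.012920;  (v·dt/L) = 6.7000·0.05/2.4 = 0.139583
tan δ = Δθ·L/(v·dt) = 0.092561  →  δ = 0.0923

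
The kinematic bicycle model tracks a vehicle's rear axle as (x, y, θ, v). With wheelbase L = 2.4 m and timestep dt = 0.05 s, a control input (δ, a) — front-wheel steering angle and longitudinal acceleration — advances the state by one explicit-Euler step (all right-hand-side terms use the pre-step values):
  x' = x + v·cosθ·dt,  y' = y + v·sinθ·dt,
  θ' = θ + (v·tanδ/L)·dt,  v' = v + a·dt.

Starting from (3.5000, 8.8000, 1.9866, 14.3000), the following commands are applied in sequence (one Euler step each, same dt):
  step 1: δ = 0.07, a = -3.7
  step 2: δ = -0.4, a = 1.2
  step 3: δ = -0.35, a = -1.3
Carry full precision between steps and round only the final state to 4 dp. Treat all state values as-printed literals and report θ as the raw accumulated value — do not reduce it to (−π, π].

(2.6949, 10.7680, 1.7754, 14.1100)

after step 1 (δ=0.07, a=-3.7): (3.211193, 9.454076, 2.007488, 14.115000)
after step 2 (δ=-0.4, a=1.2): (2.912701, 10.093596, 1.883161, 14.175000)
after step 3 (δ=-0.35, a=-1.3): (2.694895, 10.768049, 1.775363, 14.110000)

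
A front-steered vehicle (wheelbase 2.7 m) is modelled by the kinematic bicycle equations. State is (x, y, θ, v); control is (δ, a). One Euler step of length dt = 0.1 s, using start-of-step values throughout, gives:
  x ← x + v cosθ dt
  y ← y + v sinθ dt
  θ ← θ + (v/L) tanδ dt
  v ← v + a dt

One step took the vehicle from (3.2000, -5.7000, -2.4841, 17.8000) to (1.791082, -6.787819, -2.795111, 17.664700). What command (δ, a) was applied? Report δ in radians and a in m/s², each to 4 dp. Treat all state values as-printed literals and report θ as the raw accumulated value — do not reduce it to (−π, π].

a = (v'−v)/dt = (-0.135300)/0.1 = -1.3530
Δθ = θ'−θ = -0.311011;  (v·dt/L) = 17.8000·0.1/2.7 = 0.659259
tan δ = Δθ·L/(v·dt) = -0.471758  →  δ = -0.4408

δ = -0.4408, a = -1.3530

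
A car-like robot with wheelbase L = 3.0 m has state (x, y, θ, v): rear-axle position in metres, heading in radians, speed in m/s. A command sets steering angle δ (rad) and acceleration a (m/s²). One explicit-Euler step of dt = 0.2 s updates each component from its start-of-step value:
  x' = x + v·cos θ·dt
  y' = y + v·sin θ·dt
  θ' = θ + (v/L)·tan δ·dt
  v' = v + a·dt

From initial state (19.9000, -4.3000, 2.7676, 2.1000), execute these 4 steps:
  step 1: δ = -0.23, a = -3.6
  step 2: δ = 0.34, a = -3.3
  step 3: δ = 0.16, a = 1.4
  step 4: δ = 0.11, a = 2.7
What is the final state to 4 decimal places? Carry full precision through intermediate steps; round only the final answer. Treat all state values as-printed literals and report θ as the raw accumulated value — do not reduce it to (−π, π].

(18.9348, -3.9131, 2.7825, 1.5400)

after step 1 (δ=-0.23, a=-3.6): (19.509032, -4.146559, 2.734820, 1.380000)
after step 2 (δ=0.34, a=-3.3): (19.255553, -4.037361, 2.767364, 0.720000)
after step 3 (δ=0.16, a=1.4): (19.121519, -3.984721, 2.775110, 1.000000)
after step 4 (δ=0.11, a=2.7): (18.934801, -3.913054, 2.782473, 1.540000)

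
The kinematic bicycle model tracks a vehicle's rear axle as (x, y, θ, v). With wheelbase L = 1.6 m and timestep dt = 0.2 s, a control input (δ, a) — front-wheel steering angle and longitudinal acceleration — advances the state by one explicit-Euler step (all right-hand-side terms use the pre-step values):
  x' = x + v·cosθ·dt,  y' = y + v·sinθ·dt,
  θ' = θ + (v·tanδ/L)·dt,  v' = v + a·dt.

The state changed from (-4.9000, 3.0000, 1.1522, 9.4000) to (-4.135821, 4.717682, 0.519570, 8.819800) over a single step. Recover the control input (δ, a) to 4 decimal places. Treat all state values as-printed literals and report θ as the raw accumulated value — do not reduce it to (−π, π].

δ = -0.4939, a = -2.9010

a = (v'−v)/dt = (-0.580200)/0.2 = -2.9010
Δθ = θ'−θ = -0.632630;  (v·dt/L) = 9.4000·0.2/1.6 = 1.175000
tan δ = Δθ·L/(v·dt) = -0.538409  →  δ = -0.4939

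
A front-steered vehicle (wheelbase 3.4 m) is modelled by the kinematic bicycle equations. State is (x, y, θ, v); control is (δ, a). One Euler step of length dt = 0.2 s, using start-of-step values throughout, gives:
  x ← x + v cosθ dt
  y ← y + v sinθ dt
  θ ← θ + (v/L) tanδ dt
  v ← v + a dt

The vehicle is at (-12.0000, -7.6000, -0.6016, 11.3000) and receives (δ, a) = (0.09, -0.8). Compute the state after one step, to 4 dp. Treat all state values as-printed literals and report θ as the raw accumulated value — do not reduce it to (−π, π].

(-10.1368, -8.8791, -0.5416, 11.1400)

x' = -12.0000 + 11.3000·cos(-0.6016)·0.2 = -10.1368
y' = -7.6000 + 11.3000·sin(-0.6016)·0.2 = -8.8791
θ' = -0.6016 + (11.3000/3.4)·tan(0.09)·0.2 = -0.5416
v' = 11.3000 − 0.8000·0.2 = 11.1400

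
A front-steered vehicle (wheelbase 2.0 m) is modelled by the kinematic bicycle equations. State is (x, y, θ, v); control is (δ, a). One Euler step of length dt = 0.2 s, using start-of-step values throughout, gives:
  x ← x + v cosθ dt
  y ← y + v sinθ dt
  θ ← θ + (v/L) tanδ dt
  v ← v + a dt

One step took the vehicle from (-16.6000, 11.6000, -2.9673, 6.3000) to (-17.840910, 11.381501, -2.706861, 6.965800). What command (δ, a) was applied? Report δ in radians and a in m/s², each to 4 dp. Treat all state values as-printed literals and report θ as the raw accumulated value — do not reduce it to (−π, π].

a = (v'−v)/dt = (0.665800)/0.2 = 3.3290
Δθ = θ'−θ = 0.260439;  (v·dt/L) = 6.3000·0.2/2.0 = 0.630000
tan δ = Δθ·L/(v·dt) = 0.413395  →  δ = 0.3920

δ = 0.3920, a = 3.3290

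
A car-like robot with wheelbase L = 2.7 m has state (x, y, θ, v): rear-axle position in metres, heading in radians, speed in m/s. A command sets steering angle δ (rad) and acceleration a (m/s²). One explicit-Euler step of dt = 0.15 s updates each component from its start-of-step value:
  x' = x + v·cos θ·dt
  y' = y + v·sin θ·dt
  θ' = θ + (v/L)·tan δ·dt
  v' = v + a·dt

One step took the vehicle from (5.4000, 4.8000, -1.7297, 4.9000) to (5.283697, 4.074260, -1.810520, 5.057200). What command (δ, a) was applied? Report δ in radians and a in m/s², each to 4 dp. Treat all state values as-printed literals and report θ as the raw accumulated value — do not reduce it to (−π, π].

δ = -0.2886, a = 1.0480

a = (v'−v)/dt = (0.157200)/0.15 = 1.0480
Δθ = θ'−θ = -0.080820;  (v·dt/L) = 4.9000·0.15/2.7 = 0.272222
tan δ = Δθ·L/(v·dt) = -0.296890  →  δ = -0.2886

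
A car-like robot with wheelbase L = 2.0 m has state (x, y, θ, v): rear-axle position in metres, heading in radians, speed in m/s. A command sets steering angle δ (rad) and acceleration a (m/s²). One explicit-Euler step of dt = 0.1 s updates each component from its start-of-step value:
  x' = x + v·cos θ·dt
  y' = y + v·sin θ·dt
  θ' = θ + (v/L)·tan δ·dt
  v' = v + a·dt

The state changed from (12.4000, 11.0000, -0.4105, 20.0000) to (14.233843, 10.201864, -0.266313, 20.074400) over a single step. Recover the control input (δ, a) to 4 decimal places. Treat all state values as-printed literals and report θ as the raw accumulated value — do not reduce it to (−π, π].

δ = 0.1432, a = 0.7440

a = (v'−v)/dt = (0.074400)/0.1 = 0.7440
Δθ = θ'−θ = 0.144187;  (v·dt/L) = 20.0000·0.1/2.0 = 1.000000
tan δ = Δθ·L/(v·dt) = 0.144187  →  δ = 0.1432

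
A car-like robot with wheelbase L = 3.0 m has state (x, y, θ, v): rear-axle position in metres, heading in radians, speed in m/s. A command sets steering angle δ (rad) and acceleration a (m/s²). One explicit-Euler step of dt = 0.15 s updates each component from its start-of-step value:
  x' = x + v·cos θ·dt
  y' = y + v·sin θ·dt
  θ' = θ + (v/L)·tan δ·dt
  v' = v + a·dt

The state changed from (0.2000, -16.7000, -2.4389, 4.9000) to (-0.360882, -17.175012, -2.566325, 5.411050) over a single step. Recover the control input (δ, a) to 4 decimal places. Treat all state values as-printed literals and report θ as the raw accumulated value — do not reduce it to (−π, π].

δ = -0.4796, a = 3.4070

a = (v'−v)/dt = (0.511050)/0.15 = 3.4070
Δθ = θ'−θ = -0.127425;  (v·dt/L) = 4.9000·0.15/3.0 = 0.245000
tan δ = Δθ·L/(v·dt) = -0.520102  →  δ = -0.4796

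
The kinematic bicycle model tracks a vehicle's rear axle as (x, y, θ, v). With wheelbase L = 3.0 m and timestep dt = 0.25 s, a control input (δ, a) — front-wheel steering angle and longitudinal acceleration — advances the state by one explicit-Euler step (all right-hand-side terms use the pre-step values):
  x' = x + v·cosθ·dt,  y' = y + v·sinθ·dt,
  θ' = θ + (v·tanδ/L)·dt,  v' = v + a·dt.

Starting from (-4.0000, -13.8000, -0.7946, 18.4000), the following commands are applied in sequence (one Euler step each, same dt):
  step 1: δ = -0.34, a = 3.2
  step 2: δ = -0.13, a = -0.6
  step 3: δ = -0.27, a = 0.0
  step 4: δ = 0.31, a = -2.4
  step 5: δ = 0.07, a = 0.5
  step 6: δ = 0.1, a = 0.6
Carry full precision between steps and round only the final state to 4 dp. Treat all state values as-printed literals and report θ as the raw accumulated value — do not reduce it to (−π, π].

after step 1 (δ=-0.34, a=3.2): (-0.777377, -17.082484, -1.336997, 19.200000)
after step 2 (δ=-0.13, a=-0.6): (0.334666, -21.751891, -1.546176, 19.050000)
after step 3 (δ=-0.27, a=0.0): (0.451907, -26.512947, -1.985530, 19.050000)
after step 4 (δ=0.31, a=-2.4): (-1.467123, -30.871700, -1.477010, 18.450000)
after step 5 (δ=0.07, a=0.5): (-1.035167, -35.463930, -1.369209, 18.575000)
after step 6 (δ=0.1, a=0.6): (-0.105372, -40.013644, -1.213899, 18.725000)

(-0.1054, -40.0136, -1.2139, 18.7250)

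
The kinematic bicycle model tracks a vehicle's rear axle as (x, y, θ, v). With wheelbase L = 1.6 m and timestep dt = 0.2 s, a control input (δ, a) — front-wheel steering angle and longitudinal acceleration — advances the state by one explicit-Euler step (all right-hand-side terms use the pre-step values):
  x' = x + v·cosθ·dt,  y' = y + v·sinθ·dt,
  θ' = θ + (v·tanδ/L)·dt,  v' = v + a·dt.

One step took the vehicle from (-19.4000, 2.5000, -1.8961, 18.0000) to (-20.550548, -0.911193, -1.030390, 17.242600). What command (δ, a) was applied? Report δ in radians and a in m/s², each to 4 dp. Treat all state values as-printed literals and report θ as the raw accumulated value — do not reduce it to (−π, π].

δ = 0.3673, a = -3.7870

a = (v'−v)/dt = (-0.757400)/0.2 = -3.7870
Δθ = θ'−θ = 0.865710;  (v·dt/L) = 18.0000·0.2/1.6 = 2.250000
tan δ = Δθ·L/(v·dt) = 0.384760  →  δ = 0.3673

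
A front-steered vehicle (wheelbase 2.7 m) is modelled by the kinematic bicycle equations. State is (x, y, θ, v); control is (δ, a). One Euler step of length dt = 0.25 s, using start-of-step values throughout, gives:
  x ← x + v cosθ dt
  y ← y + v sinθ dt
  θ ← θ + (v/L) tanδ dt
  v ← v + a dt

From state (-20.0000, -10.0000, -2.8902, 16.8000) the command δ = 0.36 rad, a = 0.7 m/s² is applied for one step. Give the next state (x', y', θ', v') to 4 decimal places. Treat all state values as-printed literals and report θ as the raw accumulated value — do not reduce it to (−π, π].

x' = -20.0000 + 16.8000·cos(-2.8902)·0.25 = -24.0680
y' = -10.0000 + 16.8000·sin(-2.8902)·0.25 = -11.0448
θ' = -2.8902 + (16.8000/2.7)·tan(0.36)·0.25 = -2.3047
v' = 16.8000 + 0.7000·0.25 = 16.9750

(-24.0680, -11.0448, -2.3047, 16.9750)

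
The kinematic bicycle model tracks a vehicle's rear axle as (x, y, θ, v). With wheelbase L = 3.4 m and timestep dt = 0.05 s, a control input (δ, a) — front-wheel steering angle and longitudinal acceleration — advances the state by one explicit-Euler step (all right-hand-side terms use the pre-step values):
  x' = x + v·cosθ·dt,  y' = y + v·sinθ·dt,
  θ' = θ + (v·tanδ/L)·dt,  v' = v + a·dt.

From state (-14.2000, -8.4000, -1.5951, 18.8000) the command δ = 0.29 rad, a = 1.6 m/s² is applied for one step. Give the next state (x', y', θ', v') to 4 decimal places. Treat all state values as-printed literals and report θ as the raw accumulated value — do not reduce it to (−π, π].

(-14.2228, -9.3397, -1.5126, 18.8800)

x' = -14.2000 + 18.8000·cos(-1.5951)·0.05 = -14.2228
y' = -8.4000 + 18.8000·sin(-1.5951)·0.05 = -9.3397
θ' = -1.5951 + (18.8000/3.4)·tan(0.29)·0.05 = -1.5126
v' = 18.8000 + 1.6000·0.05 = 18.8800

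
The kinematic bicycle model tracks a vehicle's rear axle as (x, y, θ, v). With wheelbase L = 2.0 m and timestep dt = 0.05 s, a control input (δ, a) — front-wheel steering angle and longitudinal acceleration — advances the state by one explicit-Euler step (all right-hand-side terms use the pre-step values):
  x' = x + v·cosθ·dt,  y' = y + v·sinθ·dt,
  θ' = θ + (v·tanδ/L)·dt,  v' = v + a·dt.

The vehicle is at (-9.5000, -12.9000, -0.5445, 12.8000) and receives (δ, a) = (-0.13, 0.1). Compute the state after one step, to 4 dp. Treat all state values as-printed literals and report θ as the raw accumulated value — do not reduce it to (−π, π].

(-8.9526, -13.2315, -0.5863, 12.8050)

x' = -9.5000 + 12.8000·cos(-0.5445)·0.05 = -8.9526
y' = -12.9000 + 12.8000·sin(-0.5445)·0.05 = -13.2315
θ' = -0.5445 + (12.8000/2.0)·tan(-0.13)·0.05 = -0.5863
v' = 12.8000 + 0.1000·0.05 = 12.8050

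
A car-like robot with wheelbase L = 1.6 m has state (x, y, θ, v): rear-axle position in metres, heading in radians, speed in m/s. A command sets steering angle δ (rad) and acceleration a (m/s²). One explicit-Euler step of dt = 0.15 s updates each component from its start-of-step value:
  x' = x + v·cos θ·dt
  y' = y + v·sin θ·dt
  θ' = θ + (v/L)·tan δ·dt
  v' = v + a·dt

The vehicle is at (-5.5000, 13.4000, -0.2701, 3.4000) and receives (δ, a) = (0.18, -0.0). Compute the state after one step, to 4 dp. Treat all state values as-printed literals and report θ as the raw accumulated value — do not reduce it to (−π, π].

(-5.0085, 13.2639, -0.2121, 3.4000)

x' = -5.5000 + 3.4000·cos(-0.2701)·0.15 = -5.0085
y' = 13.4000 + 3.4000·sin(-0.2701)·0.15 = 13.2639
θ' = -0.2701 + (3.4000/1.6)·tan(0.18)·0.15 = -0.2121
v' = 3.4000 + 0.0000·0.15 = 3.4000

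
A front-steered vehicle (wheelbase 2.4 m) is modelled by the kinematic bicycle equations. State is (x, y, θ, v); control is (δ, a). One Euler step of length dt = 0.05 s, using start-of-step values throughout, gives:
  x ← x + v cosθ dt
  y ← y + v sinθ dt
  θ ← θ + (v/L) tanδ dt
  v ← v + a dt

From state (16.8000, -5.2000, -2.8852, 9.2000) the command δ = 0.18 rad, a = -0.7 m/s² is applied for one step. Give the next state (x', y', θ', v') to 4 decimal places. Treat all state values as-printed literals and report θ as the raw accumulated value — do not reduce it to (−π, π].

(16.3550, -5.3167, -2.8503, 9.1650)

x' = 16.8000 + 9.2000·cos(-2.8852)·0.05 = 16.3550
y' = -5.2000 + 9.2000·sin(-2.8852)·0.05 = -5.3167
θ' = -2.8852 + (9.2000/2.4)·tan(0.18)·0.05 = -2.8503
v' = 9.2000 − 0.7000·0.05 = 9.1650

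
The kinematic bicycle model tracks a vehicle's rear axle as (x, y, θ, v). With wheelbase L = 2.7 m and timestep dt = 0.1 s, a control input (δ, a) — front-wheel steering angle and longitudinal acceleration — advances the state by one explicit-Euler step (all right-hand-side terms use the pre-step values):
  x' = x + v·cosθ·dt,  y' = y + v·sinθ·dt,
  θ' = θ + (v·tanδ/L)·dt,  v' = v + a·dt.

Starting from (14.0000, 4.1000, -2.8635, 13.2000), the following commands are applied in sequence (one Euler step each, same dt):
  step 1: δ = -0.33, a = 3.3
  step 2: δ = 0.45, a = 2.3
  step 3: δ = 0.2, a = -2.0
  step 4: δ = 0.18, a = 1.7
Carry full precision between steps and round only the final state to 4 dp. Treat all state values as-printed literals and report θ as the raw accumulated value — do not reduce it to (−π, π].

after step 1 (δ=-0.33, a=3.3): (12.730713, 3.737631, -3.030957, 13.530000)
after step 2 (δ=0.45, a=2.3): (11.385985, 3.588245, -2.788892, 13.760000)
after step 3 (δ=0.2, a=-2.0): (10.094687, 3.112929, -2.685585, 13.560000)
after step 4 (δ=0.18, a=1.7): (8.877246, 2.515792, -2.594196, 13.730000)

(8.8772, 2.5158, -2.5942, 13.7300)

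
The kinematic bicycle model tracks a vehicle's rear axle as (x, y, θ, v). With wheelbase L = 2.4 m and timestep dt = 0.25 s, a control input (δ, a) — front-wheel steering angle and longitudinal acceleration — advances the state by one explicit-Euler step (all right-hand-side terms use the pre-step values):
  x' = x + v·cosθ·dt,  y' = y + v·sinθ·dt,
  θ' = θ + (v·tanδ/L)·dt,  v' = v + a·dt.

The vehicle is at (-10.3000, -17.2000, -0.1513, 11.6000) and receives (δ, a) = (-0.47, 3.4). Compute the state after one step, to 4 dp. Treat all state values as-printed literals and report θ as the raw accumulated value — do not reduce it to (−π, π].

x' = -10.3000 + 11.6000·cos(-0.1513)·0.25 = -7.4331
y' = -17.2000 + 11.6000·sin(-0.1513)·0.25 = -17.6371
θ' = -0.1513 + (11.6000/2.4)·tan(-0.47)·0.25 = -0.7651
v' = 11.6000 + 3.4000·0.25 = 12.4500

(-7.4331, -17.6371, -0.7651, 12.4500)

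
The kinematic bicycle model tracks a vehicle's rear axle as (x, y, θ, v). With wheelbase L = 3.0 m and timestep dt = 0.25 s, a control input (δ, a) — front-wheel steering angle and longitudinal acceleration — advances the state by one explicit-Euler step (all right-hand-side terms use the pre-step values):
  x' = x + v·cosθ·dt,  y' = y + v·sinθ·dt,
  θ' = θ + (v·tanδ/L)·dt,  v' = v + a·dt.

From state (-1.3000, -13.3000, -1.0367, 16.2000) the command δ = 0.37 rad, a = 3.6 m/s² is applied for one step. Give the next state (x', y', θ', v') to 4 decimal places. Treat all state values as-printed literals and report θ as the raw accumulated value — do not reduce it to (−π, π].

(0.7617, -16.7860, -0.5131, 17.1000)

x' = -1.3000 + 16.2000·cos(-1.0367)·0.25 = 0.7617
y' = -13.3000 + 16.2000·sin(-1.0367)·0.25 = -16.7860
θ' = -1.0367 + (16.2000/3.0)·tan(0.37)·0.25 = -0.5131
v' = 16.2000 + 3.6000·0.25 = 17.1000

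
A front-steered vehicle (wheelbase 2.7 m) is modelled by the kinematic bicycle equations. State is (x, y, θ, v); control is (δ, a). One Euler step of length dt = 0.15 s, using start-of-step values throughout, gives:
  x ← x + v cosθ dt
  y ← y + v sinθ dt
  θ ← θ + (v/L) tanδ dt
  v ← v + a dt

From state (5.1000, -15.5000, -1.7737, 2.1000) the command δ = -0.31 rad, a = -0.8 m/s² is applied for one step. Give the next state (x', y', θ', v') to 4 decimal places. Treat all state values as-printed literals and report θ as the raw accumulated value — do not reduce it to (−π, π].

(5.0365, -15.8085, -1.8111, 1.9800)

x' = 5.1000 + 2.1000·cos(-1.7737)·0.15 = 5.0365
y' = -15.5000 + 2.1000·sin(-1.7737)·0.15 = -15.8085
θ' = -1.7737 + (2.1000/2.7)·tan(-0.31)·0.15 = -1.8111
v' = 2.1000 − 0.8000·0.15 = 1.9800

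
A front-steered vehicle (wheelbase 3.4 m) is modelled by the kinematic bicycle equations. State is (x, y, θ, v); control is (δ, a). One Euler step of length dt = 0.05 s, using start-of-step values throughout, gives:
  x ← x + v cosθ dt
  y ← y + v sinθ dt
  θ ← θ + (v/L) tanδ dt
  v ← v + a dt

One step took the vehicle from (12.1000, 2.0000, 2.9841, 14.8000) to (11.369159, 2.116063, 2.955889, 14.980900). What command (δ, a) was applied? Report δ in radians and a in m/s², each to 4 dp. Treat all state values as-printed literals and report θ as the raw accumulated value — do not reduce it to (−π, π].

a = (v'−v)/dt = (0.180900)/0.05 = 3.6180
Δθ = θ'−θ = -0.028211;  (v·dt/L) = 14.8000·0.05/3.4 = 0.217647
tan δ = Δθ·L/(v·dt) = -0.129618  →  δ = -0.1289

δ = -0.1289, a = 3.6180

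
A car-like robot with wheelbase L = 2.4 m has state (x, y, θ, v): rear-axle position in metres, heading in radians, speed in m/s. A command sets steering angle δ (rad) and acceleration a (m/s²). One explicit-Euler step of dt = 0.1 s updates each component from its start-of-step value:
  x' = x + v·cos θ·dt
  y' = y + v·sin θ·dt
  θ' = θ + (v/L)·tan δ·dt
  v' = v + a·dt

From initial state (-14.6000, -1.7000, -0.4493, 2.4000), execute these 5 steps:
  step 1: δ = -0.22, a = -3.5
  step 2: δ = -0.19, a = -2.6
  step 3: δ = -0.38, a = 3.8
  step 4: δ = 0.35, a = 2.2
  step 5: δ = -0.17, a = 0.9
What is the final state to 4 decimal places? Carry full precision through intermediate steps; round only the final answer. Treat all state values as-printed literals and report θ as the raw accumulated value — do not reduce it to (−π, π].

(-13.6431, -2.2001, -0.5020, 2.4800)

after step 1 (δ=-0.22, a=-3.5): (-14.383820, -1.804240, -0.471662, 2.050000)
after step 2 (δ=-0.19, a=-2.6): (-14.201203, -1.897386, -0.488089, 1.790000)
after step 3 (δ=-0.38, a=3.8): (-14.043104, -1.981326, -0.517879, 2.170000)
after step 4 (δ=0.35, a=2.2): (-13.854559, -2.088749, -0.484874, 2.390000)
after step 5 (δ=-0.17, a=0.9): (-13.643108, -2.200146, -0.501968, 2.480000)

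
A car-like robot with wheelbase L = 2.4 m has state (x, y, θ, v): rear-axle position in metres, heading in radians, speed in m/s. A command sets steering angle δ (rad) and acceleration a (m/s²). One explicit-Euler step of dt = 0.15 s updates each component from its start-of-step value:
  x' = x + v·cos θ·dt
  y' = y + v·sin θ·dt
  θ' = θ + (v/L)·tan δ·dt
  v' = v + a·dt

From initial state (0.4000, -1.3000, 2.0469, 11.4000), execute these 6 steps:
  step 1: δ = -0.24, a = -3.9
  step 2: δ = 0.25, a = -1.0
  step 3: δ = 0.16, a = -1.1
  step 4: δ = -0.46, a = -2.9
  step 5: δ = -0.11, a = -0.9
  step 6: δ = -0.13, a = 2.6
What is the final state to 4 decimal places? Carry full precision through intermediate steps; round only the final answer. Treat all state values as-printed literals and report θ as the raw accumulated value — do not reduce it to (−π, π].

after step 1 (δ=-0.24, a=-3.9): (-0.383727, 0.219827, 1.872539, 10.815000)
after step 2 (δ=0.25, a=-1.0): (-0.865835, 1.768783, 2.045135, 10.665000)
after step 3 (δ=0.16, a=-1.1): (-1.596520, 3.191913, 2.152704, 10.500000)
after step 4 (δ=-0.46, a=-2.9): (-2.462170, 4.507693, 1.827566, 10.065000)
after step 5 (δ=-0.11, a=-0.9): (-2.845582, 5.967946, 1.758088, 9.930000)
after step 6 (δ=-0.13, a=2.6): (-3.122925, 7.431398, 1.676950, 10.320000)

(-3.1229, 7.4314, 1.6769, 10.3200)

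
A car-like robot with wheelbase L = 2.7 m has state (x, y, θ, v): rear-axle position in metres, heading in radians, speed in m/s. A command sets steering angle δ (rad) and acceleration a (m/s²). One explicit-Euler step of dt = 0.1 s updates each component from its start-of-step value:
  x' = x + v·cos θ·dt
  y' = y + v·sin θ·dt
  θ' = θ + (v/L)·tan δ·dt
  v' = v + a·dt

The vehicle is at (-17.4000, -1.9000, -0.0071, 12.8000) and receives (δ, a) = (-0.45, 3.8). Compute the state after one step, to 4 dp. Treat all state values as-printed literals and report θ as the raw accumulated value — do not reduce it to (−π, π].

(-16.1200, -1.9091, -0.2361, 13.1800)

x' = -17.4000 + 12.8000·cos(-0.0071)·0.1 = -16.1200
y' = -1.9000 + 12.8000·sin(-0.0071)·0.1 = -1.9091
θ' = -0.0071 + (12.8000/2.7)·tan(-0.45)·0.1 = -0.2361
v' = 12.8000 + 3.8000·0.1 = 13.1800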